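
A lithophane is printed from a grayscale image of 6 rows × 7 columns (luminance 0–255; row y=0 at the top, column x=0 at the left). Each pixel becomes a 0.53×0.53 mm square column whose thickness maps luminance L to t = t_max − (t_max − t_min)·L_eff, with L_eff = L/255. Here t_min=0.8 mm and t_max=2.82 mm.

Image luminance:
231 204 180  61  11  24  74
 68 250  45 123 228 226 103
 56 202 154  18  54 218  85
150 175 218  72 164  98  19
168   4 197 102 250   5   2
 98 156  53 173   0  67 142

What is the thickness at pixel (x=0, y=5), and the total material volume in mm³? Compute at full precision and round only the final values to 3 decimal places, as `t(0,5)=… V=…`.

span = t_max - t_min = 2.82 - 0.8 = 2.020
L(0,5) = 98, L_eff = 98/255 = 0.384314
t(0,5) = 2.82 - 2.020·0.384314 = 2.044
Σt over all 6·7 pixels = 506191/6375 ≈ 79.4025098
V = pitch²·Σt = 0.53²·506191/6375 = 22.304

t(0,5)=2.044 V=22.304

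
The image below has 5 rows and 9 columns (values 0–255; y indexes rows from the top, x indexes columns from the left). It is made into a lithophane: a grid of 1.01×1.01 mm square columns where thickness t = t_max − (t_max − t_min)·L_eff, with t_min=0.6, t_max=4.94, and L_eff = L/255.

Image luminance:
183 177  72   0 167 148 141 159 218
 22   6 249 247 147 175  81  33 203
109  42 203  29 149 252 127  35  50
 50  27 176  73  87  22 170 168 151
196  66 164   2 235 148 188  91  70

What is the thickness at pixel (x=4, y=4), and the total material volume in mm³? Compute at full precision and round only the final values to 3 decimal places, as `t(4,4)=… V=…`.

t(4,4)=0.940 V=131.140

span = t_max - t_min = 4.94 - 0.6 = 4.340
L(4,4) = 235, L_eff = 235/255 = 0.921569
t(4,4) = 4.94 - 4.340·0.921569 = 0.940
Σt over all 5·9 pixels = 128.556
V = pitch²·Σt = 1.01²·128.556 = 131.140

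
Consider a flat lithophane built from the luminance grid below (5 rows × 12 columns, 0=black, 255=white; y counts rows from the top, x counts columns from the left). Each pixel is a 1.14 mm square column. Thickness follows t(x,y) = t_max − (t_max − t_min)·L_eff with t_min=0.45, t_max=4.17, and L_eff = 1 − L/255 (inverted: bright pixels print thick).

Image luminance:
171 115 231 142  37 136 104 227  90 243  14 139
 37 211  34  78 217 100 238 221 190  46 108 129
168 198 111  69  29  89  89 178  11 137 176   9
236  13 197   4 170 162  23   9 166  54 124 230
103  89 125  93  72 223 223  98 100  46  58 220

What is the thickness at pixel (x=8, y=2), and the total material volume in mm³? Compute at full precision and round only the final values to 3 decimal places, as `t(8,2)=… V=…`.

span = t_max - t_min = 4.17 - 0.45 = 3.720
L(8,2) = 11, L_eff = 1 - 11/255 = 0.956863 (inverted)
t(8,2) = 4.17 - 3.720·0.956863 = 0.610
Σt over all 5·12 pixels = 57107/425 ≈ 134.3694118
V = pitch²·Σt = 1.14²·57107/425 = 174.626

t(8,2)=0.610 V=174.626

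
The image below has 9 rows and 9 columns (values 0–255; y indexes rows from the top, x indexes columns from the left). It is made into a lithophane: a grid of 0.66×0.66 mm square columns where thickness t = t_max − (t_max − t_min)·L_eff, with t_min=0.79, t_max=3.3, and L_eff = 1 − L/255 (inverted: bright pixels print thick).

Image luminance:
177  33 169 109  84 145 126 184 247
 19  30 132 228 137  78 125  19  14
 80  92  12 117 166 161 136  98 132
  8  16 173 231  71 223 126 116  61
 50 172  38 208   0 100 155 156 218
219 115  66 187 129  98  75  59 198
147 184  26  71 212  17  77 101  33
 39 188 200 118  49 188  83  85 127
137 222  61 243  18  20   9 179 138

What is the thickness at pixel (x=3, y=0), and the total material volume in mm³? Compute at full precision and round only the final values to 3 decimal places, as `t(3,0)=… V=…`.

t(3,0)=1.863 V=67.707

span = t_max - t_min = 3.3 - 0.79 = 2.510
L(3,0) = 109, L_eff = 1 - 109/255 = 0.572549 (inverted)
t(3,0) = 3.3 - 2.510·0.572549 = 1.863
Σt over all 9·9 pixels = 792707/5100 ≈ 155.4327451
V = pitch²·Σt = 0.66²·792707/5100 = 67.707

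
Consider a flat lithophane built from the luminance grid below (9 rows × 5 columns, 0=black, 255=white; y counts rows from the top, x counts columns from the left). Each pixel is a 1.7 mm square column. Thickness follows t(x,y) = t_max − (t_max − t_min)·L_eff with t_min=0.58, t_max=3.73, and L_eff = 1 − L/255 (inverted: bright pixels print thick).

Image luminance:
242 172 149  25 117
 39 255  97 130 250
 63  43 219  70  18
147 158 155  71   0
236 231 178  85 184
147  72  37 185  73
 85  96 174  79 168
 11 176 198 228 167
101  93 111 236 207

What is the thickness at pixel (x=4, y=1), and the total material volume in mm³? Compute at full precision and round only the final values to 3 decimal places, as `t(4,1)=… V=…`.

t(4,1)=3.668 V=288.844

span = t_max - t_min = 3.73 - 0.58 = 3.150
L(4,1) = 250, L_eff = 1 - 250/255 = 0.019608 (inverted)
t(4,1) = 3.73 - 3.150·0.019608 = 3.668
Σt over all 9·5 pixels = 42477/425 ≈ 99.9458824
V = pitch²·Σt = 1.7²·42477/425 = 288.844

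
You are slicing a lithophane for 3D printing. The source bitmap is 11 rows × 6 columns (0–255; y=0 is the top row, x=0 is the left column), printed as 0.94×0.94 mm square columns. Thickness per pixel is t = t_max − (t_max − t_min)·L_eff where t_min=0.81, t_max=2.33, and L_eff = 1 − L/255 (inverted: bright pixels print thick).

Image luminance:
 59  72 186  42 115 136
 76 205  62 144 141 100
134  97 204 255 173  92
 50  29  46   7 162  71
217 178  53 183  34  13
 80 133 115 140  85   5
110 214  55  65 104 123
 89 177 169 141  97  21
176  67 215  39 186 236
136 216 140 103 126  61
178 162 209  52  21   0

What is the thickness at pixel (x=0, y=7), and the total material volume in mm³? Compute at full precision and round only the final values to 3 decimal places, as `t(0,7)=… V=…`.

t(0,7)=1.341 V=87.171

span = t_max - t_min = 2.33 - 0.81 = 1.520
L(0,7) = 89, L_eff = 1 - 89/255 = 0.650980 (inverted)
t(0,7) = 2.33 - 1.520·0.650980 = 1.341
Σt over all 11·6 pixels = 73991/750 ≈ 98.6546667
V = pitch²·Σt = 0.94²·73991/750 = 87.171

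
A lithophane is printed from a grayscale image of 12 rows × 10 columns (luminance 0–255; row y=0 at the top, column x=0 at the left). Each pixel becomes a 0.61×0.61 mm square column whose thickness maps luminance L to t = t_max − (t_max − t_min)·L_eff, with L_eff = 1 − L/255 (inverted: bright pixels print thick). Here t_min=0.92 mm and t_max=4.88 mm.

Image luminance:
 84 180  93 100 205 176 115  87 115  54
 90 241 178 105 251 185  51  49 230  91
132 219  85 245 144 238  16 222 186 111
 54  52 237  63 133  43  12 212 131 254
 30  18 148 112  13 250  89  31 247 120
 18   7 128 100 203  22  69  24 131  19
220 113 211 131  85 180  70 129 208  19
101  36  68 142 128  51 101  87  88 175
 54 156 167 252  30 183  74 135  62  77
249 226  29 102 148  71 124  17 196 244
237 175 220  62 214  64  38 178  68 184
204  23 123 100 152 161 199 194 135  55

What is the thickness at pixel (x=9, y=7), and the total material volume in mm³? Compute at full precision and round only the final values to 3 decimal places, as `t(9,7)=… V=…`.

span = t_max - t_min = 4.88 - 0.92 = 3.960
L(9,7) = 175, L_eff = 1 - 175/255 = 0.313725 (inverted)
t(9,7) = 4.88 - 3.960·0.313725 = 3.638
Σt over all 12·10 pixels = 728709/2125 ≈ 342.9218824
V = pitch²·Σt = 0.61²·728709/2125 = 127.601

t(9,7)=3.638 V=127.601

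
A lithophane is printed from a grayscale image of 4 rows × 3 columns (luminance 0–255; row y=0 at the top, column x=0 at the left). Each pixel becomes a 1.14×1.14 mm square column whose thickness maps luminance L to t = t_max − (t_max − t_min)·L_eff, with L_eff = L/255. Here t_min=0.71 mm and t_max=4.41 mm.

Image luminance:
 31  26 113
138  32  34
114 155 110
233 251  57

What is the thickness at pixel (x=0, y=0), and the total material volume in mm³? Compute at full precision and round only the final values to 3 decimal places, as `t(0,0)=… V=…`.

span = t_max - t_min = 4.41 - 0.71 = 3.700
L(0,0) = 31, L_eff = 31/255 = 0.121569
t(0,0) = 4.41 - 3.700·0.121569 = 3.960
Σt over all 4·3 pixels = 43534/1275 ≈ 34.1443137
V = pitch²·Σt = 1.14²·43534/1275 = 44.374

t(0,0)=3.960 V=44.374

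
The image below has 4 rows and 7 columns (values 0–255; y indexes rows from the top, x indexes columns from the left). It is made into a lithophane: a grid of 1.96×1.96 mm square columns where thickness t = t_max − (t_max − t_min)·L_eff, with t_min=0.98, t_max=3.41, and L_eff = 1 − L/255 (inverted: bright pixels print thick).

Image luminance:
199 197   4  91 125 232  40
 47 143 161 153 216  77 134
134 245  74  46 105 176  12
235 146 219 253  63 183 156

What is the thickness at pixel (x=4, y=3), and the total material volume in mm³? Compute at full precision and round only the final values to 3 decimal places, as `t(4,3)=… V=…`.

t(4,3)=1.580 V=246.941

span = t_max - t_min = 3.41 - 0.98 = 2.430
L(4,3) = 63, L_eff = 1 - 63/255 = 0.752941 (inverted)
t(4,3) = 3.41 - 2.430·0.752941 = 1.580
Σt over all 4·7 pixels = 273193/4250 ≈ 64.2807059
V = pitch²·Σt = 1.96²·273193/4250 = 246.941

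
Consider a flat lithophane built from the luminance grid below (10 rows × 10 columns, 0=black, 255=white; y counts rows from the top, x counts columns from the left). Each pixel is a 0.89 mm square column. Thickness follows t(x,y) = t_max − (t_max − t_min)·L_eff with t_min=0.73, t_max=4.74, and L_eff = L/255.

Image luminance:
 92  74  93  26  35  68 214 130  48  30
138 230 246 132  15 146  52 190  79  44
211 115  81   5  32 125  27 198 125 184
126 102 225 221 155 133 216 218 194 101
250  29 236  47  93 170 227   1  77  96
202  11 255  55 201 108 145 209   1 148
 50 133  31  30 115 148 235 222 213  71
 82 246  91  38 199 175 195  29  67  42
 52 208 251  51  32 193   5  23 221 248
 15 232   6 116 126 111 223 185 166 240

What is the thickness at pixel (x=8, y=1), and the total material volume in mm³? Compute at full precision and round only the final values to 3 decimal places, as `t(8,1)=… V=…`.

span = t_max - t_min = 4.74 - 0.73 = 4.010
L(8,1) = 79, L_eff = 79/255 = 0.309804
t(8,1) = 4.74 - 4.010·0.309804 = 3.498
Σt over all 10·10 pixels = 7053247/25500 ≈ 276.5979216
V = pitch²·Σt = 0.89²·7053247/25500 = 219.093

t(8,1)=3.498 V=219.093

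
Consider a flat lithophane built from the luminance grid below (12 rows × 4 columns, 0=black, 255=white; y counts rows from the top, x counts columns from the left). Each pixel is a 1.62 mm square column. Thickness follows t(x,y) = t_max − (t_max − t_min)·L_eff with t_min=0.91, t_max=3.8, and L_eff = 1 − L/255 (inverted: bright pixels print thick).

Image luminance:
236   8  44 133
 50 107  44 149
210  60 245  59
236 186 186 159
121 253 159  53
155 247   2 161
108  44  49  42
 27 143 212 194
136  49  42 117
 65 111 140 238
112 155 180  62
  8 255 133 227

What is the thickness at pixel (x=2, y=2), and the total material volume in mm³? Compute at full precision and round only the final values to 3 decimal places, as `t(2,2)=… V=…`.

t(2,2)=3.687 V=296.424

span = t_max - t_min = 3.8 - 0.91 = 2.890
L(2,2) = 245, L_eff = 1 - 245/255 = 0.039216 (inverted)
t(2,2) = 3.8 - 2.890·0.039216 = 3.687
Σt over all 12·4 pixels = 42356/375 ≈ 112.9493333
V = pitch²·Σt = 1.62²·42356/375 = 296.424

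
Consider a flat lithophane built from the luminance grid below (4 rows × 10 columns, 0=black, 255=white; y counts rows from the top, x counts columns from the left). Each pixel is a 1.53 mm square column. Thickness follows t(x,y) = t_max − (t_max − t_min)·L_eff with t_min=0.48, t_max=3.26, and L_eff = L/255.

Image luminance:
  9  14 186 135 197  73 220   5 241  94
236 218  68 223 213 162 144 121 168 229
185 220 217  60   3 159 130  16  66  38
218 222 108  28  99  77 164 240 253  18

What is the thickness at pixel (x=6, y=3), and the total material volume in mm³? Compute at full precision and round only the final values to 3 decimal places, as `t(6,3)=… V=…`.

span = t_max - t_min = 3.26 - 0.48 = 2.780
L(6,3) = 164, L_eff = 164/255 = 0.643137
t(6,3) = 3.26 - 2.780·0.643137 = 1.472
Σt over all 4·10 pixels = 901297/12750 ≈ 70.6899608
V = pitch²·Σt = 1.53²·901297/12750 = 165.478

t(6,3)=1.472 V=165.478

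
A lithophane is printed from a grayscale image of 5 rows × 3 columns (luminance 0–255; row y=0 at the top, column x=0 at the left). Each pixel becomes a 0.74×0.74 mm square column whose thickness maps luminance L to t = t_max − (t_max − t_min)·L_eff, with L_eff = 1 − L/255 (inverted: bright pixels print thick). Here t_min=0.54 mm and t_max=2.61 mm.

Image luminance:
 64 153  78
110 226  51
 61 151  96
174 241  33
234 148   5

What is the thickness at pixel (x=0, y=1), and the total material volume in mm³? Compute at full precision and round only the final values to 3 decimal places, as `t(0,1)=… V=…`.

span = t_max - t_min = 2.61 - 0.54 = 2.070
L(0,1) = 110, L_eff = 1 - 110/255 = 0.568627 (inverted)
t(0,1) = 2.61 - 2.070·0.568627 = 1.433
Σt over all 5·3 pixels = 7791/340 ≈ 22.9147059
V = pitch²·Σt = 0.74²·7791/340 = 12.548

t(0,1)=1.433 V=12.548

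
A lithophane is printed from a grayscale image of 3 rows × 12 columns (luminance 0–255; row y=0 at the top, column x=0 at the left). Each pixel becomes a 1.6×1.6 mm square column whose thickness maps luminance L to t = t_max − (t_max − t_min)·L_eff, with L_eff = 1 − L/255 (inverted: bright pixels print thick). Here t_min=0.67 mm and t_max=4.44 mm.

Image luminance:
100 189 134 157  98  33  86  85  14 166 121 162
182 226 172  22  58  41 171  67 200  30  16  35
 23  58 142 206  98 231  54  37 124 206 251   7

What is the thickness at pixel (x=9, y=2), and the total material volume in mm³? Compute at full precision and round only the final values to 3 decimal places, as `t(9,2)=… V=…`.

span = t_max - t_min = 4.44 - 0.67 = 3.770
L(9,2) = 206, L_eff = 1 - 206/255 = 0.192157 (inverted)
t(9,2) = 4.44 - 3.770·0.192157 = 3.716
Σt over all 3·12 pixels = 353969/4250 ≈ 83.2868235
V = pitch²·Σt = 1.6²·353969/4250 = 213.214

t(9,2)=3.716 V=213.214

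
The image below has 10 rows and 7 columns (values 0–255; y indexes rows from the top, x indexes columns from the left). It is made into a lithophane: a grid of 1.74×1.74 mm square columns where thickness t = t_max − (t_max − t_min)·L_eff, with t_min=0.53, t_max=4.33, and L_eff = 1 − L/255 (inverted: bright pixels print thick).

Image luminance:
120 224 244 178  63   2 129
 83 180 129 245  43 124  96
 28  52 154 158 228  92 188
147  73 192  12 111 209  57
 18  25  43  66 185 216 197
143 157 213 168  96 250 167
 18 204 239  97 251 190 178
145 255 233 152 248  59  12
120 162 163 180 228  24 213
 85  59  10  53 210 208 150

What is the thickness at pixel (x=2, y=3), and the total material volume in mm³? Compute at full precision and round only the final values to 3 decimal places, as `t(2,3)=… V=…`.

span = t_max - t_min = 4.33 - 0.53 = 3.800
L(2,3) = 192, L_eff = 1 - 192/255 = 0.247059 (inverted)
t(2,3) = 4.33 - 3.800·0.247059 = 3.391
Σt over all 10·7 pixels = 153781/850 ≈ 180.9188235
V = pitch²·Σt = 1.74²·153781/850 = 547.750

t(2,3)=3.391 V=547.750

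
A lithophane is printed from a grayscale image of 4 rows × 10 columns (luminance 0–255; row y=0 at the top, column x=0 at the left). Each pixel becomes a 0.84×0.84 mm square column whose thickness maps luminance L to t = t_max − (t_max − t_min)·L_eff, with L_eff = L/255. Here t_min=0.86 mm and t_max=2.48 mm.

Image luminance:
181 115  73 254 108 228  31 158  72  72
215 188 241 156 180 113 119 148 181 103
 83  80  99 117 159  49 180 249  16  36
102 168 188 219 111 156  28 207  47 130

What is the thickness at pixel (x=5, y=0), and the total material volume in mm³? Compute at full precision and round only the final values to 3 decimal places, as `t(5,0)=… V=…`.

t(5,0)=1.032 V=45.969

span = t_max - t_min = 2.48 - 0.86 = 1.620
L(5,0) = 228, L_eff = 228/255 = 0.894118
t(5,0) = 2.48 - 1.620·0.894118 = 1.032
Σt over all 4·10 pixels = 27688/425 ≈ 65.1482353
V = pitch²·Σt = 0.84²·27688/425 = 45.969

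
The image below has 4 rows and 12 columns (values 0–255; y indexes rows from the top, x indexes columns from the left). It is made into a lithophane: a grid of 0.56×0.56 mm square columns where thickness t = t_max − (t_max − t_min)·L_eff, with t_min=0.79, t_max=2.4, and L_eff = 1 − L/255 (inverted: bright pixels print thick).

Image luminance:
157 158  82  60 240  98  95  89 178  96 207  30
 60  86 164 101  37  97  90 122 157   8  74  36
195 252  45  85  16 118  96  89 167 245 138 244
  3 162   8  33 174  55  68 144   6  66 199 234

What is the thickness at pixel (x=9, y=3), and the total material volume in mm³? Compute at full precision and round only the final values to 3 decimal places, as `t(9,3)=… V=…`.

t(9,3)=1.207 V=22.512

span = t_max - t_min = 2.4 - 0.79 = 1.610
L(9,3) = 66, L_eff = 1 - 66/255 = 0.741176 (inverted)
t(9,3) = 2.4 - 1.610·0.741176 = 1.207
Σt over all 4·12 pixels = 152547/2125 ≈ 71.7868235
V = pitch²·Σt = 0.56²·152547/2125 = 22.512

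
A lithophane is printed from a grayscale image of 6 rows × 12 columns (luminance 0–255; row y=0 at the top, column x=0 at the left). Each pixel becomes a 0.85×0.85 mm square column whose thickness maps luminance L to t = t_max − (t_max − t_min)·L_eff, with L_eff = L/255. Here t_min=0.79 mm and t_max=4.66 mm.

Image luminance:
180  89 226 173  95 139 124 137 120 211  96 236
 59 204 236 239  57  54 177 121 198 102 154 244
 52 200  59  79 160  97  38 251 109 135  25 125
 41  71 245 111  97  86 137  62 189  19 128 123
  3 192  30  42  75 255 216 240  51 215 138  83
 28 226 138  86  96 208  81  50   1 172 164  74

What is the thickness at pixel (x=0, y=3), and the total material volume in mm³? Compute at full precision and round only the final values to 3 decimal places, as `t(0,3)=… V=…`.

t(0,3)=4.038 V=141.820

span = t_max - t_min = 4.66 - 0.79 = 3.870
L(0,3) = 41, L_eff = 41/255 = 0.160784
t(0,3) = 4.66 - 3.870·0.160784 = 4.038
Σt over all 6·12 pixels = 834237/4250 ≈ 196.2910588
V = pitch²·Σt = 0.85²·834237/4250 = 141.820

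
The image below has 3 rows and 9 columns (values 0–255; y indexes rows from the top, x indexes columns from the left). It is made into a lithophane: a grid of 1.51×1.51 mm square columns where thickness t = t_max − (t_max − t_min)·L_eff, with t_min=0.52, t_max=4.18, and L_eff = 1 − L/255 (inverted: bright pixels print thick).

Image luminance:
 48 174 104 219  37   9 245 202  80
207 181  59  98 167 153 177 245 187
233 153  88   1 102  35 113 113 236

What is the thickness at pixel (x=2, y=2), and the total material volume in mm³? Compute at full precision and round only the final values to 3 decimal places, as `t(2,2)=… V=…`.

span = t_max - t_min = 4.18 - 0.52 = 3.660
L(2,2) = 88, L_eff = 1 - 88/255 = 0.654902 (inverted)
t(2,2) = 4.18 - 3.660·0.654902 = 1.783
Σt over all 3·9 pixels = 141648/2125 ≈ 66.6578824
V = pitch²·Σt = 1.51²·141648/2125 = 151.987

t(2,2)=1.783 V=151.987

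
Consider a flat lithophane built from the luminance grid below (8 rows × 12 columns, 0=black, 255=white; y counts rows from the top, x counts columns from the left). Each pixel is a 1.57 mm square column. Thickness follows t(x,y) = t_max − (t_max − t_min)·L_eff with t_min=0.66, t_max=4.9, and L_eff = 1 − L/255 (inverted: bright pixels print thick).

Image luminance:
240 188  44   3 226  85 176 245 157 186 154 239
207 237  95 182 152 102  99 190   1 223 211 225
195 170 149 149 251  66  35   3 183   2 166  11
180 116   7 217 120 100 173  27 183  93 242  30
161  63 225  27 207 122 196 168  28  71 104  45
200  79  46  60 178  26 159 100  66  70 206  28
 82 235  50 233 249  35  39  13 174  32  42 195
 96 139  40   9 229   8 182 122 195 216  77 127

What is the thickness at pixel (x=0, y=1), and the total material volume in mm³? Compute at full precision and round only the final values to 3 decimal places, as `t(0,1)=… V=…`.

t(0,1)=4.102 V=655.742

span = t_max - t_min = 4.9 - 0.66 = 4.240
L(0,1) = 207, L_eff = 1 - 207/255 = 0.188235 (inverted)
t(0,1) = 4.9 - 4.240·0.188235 = 4.102
Σt over all 8·12 pixels = 266.032
V = pitch²·Σt = 1.57²·266.032 = 655.742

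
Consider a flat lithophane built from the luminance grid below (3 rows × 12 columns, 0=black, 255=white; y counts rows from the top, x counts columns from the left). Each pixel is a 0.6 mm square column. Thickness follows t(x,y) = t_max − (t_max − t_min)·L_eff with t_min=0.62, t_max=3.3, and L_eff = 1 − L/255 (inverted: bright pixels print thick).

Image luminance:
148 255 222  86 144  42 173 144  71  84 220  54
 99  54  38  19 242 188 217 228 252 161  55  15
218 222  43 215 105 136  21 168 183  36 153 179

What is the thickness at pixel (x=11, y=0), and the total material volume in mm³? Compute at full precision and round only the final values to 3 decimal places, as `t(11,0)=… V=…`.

t(11,0)=1.188 V=26.537

span = t_max - t_min = 3.3 - 0.62 = 2.680
L(11,0) = 54, L_eff = 1 - 54/255 = 0.788235 (inverted)
t(11,0) = 3.3 - 2.680·0.788235 = 1.188
Σt over all 3·12 pixels = 31328/425 ≈ 73.7129412
V = pitch²·Σt = 0.6²·31328/425 = 26.537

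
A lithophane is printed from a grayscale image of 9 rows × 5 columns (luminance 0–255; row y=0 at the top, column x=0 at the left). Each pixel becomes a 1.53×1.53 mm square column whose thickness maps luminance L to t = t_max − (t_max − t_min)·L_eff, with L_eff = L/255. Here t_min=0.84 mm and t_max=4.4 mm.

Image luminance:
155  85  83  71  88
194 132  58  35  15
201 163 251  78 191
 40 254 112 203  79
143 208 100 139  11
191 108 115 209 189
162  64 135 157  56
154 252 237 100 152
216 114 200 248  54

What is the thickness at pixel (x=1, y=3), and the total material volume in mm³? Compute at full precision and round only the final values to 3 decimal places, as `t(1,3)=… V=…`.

span = t_max - t_min = 4.4 - 0.84 = 3.560
L(1,3) = 254, L_eff = 254/255 = 0.996078
t(1,3) = 4.4 - 3.560·0.996078 = 0.854
Σt over all 9·5 pixels = 710272/6375 ≈ 111.4152157
V = pitch²·Σt = 1.53²·710272/6375 = 260.812

t(1,3)=0.854 V=260.812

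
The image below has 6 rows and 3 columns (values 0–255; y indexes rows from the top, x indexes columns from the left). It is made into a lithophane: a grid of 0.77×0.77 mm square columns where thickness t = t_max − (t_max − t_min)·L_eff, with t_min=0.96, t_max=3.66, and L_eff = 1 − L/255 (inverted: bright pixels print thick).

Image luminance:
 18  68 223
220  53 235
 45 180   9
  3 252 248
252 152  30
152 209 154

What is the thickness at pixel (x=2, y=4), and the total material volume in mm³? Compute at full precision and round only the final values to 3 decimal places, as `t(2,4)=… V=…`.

t(2,4)=1.278 V=25.959

span = t_max - t_min = 3.66 - 0.96 = 2.700
L(2,4) = 30, L_eff = 1 - 30/255 = 0.882353 (inverted)
t(2,4) = 3.66 - 2.700·0.882353 = 1.278
Σt over all 6·3 pixels = 7443/170 ≈ 43.7823529
V = pitch²·Σt = 0.77²·7443/170 = 25.959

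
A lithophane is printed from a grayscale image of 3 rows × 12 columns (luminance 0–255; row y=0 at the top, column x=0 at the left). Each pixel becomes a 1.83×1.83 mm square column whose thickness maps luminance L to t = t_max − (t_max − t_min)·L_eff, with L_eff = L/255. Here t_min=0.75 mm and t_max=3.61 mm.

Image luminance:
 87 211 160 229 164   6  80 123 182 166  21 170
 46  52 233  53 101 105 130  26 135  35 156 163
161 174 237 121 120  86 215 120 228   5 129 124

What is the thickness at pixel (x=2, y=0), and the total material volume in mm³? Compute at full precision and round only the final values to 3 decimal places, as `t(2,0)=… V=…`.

span = t_max - t_min = 3.61 - 0.75 = 2.860
L(2,0) = 160, L_eff = 160/255 = 0.627451
t(2,0) = 3.61 - 2.860·0.627451 = 1.815
Σt over all 3·12 pixels = 167628/2125 ≈ 78.8837647
V = pitch²·Σt = 1.83²·167628/2125 = 264.174

t(2,0)=1.815 V=264.174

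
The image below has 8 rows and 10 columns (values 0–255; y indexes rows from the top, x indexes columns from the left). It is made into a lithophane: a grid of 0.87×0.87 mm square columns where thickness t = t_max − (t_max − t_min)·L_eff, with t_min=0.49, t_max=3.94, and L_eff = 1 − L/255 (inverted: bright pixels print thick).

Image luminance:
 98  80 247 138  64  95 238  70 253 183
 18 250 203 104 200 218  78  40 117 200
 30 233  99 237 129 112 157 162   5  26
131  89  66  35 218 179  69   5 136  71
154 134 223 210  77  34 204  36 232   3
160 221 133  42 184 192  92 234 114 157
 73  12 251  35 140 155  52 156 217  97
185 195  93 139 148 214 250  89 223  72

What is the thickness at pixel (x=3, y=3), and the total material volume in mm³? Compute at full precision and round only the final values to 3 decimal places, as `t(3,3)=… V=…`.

span = t_max - t_min = 3.94 - 0.49 = 3.450
L(3,3) = 35, L_eff = 1 - 35/255 = 0.862745 (inverted)
t(3,3) = 3.94 - 3.450·0.862745 = 0.964
Σt over all 8·10 pixels = 62617/340 ≈ 184.1676471
V = pitch²·Σt = 0.87²·62617/340 = 139.396

t(3,3)=0.964 V=139.396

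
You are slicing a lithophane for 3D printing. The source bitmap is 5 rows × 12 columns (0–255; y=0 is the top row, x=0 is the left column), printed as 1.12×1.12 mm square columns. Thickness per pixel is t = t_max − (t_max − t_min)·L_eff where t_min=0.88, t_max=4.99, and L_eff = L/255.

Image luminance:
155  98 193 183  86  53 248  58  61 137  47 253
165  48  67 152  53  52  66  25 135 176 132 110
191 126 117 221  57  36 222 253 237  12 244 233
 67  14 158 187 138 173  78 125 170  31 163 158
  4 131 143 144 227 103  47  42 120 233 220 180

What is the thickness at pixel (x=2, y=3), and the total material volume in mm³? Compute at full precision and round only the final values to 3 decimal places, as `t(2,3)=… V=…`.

t(2,3)=2.443 V=218.716

span = t_max - t_min = 4.99 - 0.88 = 4.110
L(2,3) = 158, L_eff = 158/255 = 0.619608
t(2,3) = 4.99 - 4.110·0.619608 = 2.443
Σt over all 5·12 pixels = 741027/4250 ≈ 174.3592941
V = pitch²·Σt = 1.12²·741027/4250 = 218.716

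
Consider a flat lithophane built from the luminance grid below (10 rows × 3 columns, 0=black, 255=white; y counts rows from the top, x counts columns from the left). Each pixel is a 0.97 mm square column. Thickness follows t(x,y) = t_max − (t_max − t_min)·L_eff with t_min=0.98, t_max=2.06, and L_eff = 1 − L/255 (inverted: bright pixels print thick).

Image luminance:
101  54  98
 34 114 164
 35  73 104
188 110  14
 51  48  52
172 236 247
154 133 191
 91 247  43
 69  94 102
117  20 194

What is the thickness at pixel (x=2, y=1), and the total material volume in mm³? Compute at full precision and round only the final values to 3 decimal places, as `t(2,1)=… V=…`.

t(2,1)=1.675 V=41.012

span = t_max - t_min = 2.06 - 0.98 = 1.080
L(2,1) = 164, L_eff = 1 - 164/255 = 0.356863 (inverted)
t(2,1) = 2.06 - 1.080·0.356863 = 1.675
Σt over all 10·3 pixels = 741/17 ≈ 43.5882353
V = pitch²·Σt = 0.97²·741/17 = 41.012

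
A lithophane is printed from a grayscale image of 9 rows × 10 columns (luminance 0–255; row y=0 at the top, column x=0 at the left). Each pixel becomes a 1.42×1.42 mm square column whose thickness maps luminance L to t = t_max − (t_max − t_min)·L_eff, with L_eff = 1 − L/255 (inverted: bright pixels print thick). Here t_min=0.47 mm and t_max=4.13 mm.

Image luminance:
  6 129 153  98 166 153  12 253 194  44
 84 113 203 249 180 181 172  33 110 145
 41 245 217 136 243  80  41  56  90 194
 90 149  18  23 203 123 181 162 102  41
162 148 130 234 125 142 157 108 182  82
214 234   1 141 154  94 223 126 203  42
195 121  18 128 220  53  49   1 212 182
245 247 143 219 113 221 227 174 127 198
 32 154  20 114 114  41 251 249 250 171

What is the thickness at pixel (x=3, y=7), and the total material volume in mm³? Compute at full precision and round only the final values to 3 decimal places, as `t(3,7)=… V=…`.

t(3,7)=3.613 V=447.175

span = t_max - t_min = 4.13 - 0.47 = 3.660
L(3,7) = 219, L_eff = 1 - 219/255 = 0.141176 (inverted)
t(3,7) = 4.13 - 3.660·0.141176 = 3.613
Σt over all 9·10 pixels = 942519/4250 ≈ 221.7691765
V = pitch²·Σt = 1.42²·942519/4250 = 447.175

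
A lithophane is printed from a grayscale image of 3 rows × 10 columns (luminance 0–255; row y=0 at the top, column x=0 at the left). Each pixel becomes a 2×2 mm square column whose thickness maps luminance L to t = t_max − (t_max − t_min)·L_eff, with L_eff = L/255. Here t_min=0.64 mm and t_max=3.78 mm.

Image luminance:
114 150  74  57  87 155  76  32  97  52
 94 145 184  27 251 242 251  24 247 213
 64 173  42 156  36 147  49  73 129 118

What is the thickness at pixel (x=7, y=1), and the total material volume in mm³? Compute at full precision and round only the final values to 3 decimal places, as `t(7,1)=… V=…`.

t(7,1)=3.484 V=278.302

span = t_max - t_min = 3.78 - 0.64 = 3.140
L(7,1) = 24, L_eff = 24/255 = 0.094118
t(7,1) = 3.78 - 3.140·0.094118 = 3.484
Σt over all 3·10 pixels = 887087/12750 ≈ 69.5754510
V = pitch²·Σt = 2²·887087/12750 = 278.302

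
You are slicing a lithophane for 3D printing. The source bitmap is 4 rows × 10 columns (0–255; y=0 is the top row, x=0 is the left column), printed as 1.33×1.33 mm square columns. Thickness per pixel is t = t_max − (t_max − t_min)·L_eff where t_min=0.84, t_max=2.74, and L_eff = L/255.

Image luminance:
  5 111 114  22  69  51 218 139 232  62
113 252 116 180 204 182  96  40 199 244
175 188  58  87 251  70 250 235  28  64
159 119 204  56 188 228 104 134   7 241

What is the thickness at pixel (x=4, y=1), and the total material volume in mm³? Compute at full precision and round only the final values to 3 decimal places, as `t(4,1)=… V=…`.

t(4,1)=1.220 V=121.447

span = t_max - t_min = 2.74 - 0.84 = 1.900
L(4,1) = 204, L_eff = 204/255 = 0.800000
t(4,1) = 2.74 - 1.900·0.800000 = 1.220
Σt over all 4·10 pixels = 7003/102 ≈ 68.6568627
V = pitch²·Σt = 1.33²·7003/102 = 121.447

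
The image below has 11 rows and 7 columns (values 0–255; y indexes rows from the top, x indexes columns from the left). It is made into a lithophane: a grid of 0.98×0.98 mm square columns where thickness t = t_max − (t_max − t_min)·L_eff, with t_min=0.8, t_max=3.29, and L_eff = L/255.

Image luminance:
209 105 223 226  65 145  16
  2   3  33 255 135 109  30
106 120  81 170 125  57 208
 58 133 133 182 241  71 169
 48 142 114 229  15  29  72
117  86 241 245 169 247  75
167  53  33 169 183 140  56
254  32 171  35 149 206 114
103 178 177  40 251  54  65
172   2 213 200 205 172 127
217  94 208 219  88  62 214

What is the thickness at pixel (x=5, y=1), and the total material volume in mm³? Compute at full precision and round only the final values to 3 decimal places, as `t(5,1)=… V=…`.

span = t_max - t_min = 3.29 - 0.8 = 2.490
L(5,1) = 109, L_eff = 109/255 = 0.427451
t(5,1) = 3.29 - 2.490·0.427451 = 2.226
Σt over all 11·7 pixels = 1318159/8500 ≈ 155.0775294
V = pitch²·Σt = 0.98²·1318159/8500 = 148.936

t(5,1)=2.226 V=148.936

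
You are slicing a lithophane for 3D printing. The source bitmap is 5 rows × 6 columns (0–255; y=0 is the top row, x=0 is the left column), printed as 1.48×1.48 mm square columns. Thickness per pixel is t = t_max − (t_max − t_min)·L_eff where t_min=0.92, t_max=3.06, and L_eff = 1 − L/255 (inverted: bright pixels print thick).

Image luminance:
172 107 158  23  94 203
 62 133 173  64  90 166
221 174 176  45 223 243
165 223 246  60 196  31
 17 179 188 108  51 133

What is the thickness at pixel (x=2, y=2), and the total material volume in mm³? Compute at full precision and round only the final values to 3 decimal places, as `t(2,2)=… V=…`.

t(2,2)=2.397 V=136.263

span = t_max - t_min = 3.06 - 0.92 = 2.140
L(2,2) = 176, L_eff = 1 - 176/255 = 0.309804 (inverted)
t(2,2) = 3.06 - 2.140·0.309804 = 2.397
Σt over all 5·6 pixels = 396584/6375 ≈ 62.2092549
V = pitch²·Σt = 1.48²·396584/6375 = 136.263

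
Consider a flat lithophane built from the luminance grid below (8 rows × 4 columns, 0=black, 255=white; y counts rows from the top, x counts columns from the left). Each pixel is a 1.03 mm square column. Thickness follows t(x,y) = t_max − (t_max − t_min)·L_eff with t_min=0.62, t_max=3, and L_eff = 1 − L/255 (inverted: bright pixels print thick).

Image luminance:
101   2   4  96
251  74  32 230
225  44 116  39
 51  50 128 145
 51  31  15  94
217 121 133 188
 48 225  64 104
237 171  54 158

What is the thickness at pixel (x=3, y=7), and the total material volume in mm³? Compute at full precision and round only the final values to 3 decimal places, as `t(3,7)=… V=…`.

span = t_max - t_min = 3 - 0.62 = 2.380
L(3,7) = 158, L_eff = 1 - 158/255 = 0.380392 (inverted)
t(3,7) = 3 - 2.380·0.380392 = 2.095
Σt over all 8·4 pixels = 39373/750 ≈ 52.4973333
V = pitch²·Σt = 1.03²·39373/750 = 55.694

t(3,7)=2.095 V=55.694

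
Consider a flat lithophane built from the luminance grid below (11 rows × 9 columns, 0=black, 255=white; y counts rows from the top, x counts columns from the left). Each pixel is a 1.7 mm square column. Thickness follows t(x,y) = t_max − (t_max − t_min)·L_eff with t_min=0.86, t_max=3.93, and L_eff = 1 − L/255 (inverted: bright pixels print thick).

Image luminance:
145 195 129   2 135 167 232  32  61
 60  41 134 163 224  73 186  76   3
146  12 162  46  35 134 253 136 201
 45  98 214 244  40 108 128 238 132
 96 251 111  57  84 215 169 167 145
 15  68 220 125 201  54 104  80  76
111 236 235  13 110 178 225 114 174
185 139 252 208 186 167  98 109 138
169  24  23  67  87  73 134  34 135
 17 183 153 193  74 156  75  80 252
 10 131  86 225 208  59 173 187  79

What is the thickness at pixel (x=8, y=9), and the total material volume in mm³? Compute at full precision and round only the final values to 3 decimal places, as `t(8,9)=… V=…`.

t(8,9)=3.894 V=685.599

span = t_max - t_min = 3.93 - 0.86 = 3.070
L(8,9) = 252, L_eff = 1 - 252/255 = 0.011765 (inverted)
t(8,9) = 3.93 - 3.070·0.011765 = 3.894
Σt over all 11·9 pixels = 2016467/8500 ≈ 237.2314118
V = pitch²·Σt = 1.7²·2016467/8500 = 685.599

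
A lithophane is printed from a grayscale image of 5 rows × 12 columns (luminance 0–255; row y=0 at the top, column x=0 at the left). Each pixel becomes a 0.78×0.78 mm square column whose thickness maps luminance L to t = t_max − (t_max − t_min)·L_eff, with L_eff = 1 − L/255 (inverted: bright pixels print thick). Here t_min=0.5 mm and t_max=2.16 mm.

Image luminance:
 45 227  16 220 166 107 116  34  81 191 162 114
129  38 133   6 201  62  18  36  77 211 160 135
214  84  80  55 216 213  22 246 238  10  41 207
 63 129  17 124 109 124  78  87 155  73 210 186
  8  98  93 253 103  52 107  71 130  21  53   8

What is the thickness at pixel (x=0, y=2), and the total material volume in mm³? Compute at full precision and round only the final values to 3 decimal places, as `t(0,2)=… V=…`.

span = t_max - t_min = 2.16 - 0.5 = 1.660
L(0,2) = 214, L_eff = 1 - 214/255 = 0.160784 (inverted)
t(0,2) = 2.16 - 1.660·0.160784 = 1.893
Σt over all 5·12 pixels = 311843/4250 ≈ 73.3748235
V = pitch²·Σt = 0.78²·311843/4250 = 44.641

t(0,2)=1.893 V=44.641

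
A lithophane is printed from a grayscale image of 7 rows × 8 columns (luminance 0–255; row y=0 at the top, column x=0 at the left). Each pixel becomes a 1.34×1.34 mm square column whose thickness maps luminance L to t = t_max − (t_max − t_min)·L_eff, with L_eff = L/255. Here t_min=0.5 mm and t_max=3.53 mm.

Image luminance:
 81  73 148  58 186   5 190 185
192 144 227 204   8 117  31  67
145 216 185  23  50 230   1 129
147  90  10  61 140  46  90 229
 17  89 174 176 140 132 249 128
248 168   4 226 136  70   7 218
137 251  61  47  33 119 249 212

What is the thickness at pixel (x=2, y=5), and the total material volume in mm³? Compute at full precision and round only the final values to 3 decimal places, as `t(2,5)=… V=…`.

span = t_max - t_min = 3.53 - 0.5 = 3.030
L(2,5) = 4, L_eff = 4/255 = 0.015686
t(2,5) = 3.53 - 3.030·0.015686 = 3.482
Σt over all 7·8 pixels = 973381/8500 ≈ 114.5154118
V = pitch²·Σt = 1.34²·973381/8500 = 205.624

t(2,5)=3.482 V=205.624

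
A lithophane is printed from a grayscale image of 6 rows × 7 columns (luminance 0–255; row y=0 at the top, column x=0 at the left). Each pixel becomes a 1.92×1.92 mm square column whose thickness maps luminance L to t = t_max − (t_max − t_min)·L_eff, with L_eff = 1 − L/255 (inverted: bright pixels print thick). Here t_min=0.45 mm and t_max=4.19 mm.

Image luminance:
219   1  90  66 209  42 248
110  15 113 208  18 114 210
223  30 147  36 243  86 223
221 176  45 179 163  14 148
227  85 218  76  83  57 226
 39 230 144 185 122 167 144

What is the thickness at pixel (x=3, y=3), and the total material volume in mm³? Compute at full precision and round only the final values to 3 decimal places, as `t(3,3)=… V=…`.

span = t_max - t_min = 4.19 - 0.45 = 3.740
L(3,3) = 179, L_eff = 1 - 179/255 = 0.298039 (inverted)
t(3,3) = 4.19 - 3.740·0.298039 = 3.075
Σt over all 6·7 pixels = 3031/30 ≈ 101.0333333
V = pitch²·Σt = 1.92²·3031/30 = 372.449

t(3,3)=3.075 V=372.449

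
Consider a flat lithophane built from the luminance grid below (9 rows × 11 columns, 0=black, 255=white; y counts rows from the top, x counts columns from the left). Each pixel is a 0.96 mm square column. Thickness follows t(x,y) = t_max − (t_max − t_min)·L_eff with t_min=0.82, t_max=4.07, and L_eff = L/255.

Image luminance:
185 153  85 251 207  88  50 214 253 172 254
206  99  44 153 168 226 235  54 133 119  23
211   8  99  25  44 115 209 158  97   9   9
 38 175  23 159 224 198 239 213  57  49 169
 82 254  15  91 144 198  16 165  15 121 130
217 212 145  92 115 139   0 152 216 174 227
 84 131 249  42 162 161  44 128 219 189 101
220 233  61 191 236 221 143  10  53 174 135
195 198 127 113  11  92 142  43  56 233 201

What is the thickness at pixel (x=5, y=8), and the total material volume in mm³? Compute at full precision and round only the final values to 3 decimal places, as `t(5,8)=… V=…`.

span = t_max - t_min = 4.07 - 0.82 = 3.250
L(5,8) = 92, L_eff = 92/255 = 0.360784
t(5,8) = 4.07 - 3.250·0.360784 = 2.897
Σt over all 9·11 pixels = 1182773/5100 ≈ 231.9162745
V = pitch²·Σt = 0.96²·1182773/5100 = 213.734

t(5,8)=2.897 V=213.734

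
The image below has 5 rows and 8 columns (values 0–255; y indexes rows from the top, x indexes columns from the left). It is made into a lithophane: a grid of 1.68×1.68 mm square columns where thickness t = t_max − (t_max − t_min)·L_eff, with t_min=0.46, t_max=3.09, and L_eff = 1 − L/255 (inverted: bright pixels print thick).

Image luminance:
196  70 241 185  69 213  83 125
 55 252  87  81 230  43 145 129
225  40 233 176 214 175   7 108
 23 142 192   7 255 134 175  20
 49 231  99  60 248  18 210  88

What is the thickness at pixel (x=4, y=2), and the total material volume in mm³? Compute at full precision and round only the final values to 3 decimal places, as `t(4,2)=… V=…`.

span = t_max - t_min = 3.09 - 0.46 = 2.630
L(4,2) = 214, L_eff = 1 - 214/255 = 0.160784 (inverted)
t(4,2) = 3.09 - 2.630·0.160784 = 2.667
Σt over all 5·8 pixels = 1871779/25500 ≈ 73.4030980
V = pitch²·Σt = 1.68²·1871779/25500 = 207.173

t(4,2)=2.667 V=207.173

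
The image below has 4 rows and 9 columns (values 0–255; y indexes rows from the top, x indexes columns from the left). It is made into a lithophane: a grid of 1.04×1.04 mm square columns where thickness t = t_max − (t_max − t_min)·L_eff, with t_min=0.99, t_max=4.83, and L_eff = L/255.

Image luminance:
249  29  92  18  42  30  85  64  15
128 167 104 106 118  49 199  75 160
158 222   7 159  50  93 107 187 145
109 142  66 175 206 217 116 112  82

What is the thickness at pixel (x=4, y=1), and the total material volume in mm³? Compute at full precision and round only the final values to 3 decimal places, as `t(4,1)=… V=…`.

t(4,1)=3.053 V=121.566

span = t_max - t_min = 4.83 - 0.99 = 3.840
L(4,1) = 118, L_eff = 118/255 = 0.462745
t(4,1) = 4.83 - 3.840·0.462745 = 3.053
Σt over all 4·9 pixels = 238839/2125 ≈ 112.3948235
V = pitch²·Σt = 1.04²·238839/2125 = 121.566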